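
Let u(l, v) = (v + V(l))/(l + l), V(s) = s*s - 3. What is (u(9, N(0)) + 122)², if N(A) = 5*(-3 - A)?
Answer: 63001/4 ≈ 15750.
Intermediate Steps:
V(s) = -3 + s² (V(s) = s² - 3 = -3 + s²)
N(A) = -15 - 5*A
u(l, v) = (-3 + v + l²)/(2*l) (u(l, v) = (v + (-3 + l²))/(l + l) = (-3 + v + l²)/((2*l)) = (-3 + v + l²)*(1/(2*l)) = (-3 + v + l²)/(2*l))
(u(9, N(0)) + 122)² = ((½)*(-3 + (-15 - 5*0) + 9²)/9 + 122)² = ((½)*(⅑)*(-3 + (-15 + 0) + 81) + 122)² = ((½)*(⅑)*(-3 - 15 + 81) + 122)² = ((½)*(⅑)*63 + 122)² = (7/2 + 122)² = (251/2)² = 63001/4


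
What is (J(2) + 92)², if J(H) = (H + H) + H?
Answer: 9604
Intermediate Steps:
J(H) = 3*H (J(H) = 2*H + H = 3*H)
(J(2) + 92)² = (3*2 + 92)² = (6 + 92)² = 98² = 9604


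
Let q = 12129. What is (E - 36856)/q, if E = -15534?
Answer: -4030/933 ≈ -4.3194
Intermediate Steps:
(E - 36856)/q = (-15534 - 36856)/12129 = -52390*1/12129 = -4030/933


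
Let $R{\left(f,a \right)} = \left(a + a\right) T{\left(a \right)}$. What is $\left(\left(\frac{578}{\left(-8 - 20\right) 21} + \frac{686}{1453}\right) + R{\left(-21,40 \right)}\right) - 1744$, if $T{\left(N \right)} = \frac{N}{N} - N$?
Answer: $- \frac{2078031481}{427182} \approx -4864.5$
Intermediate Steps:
$T{\left(N \right)} = 1 - N$
$R{\left(f,a \right)} = 2 a \left(1 - a\right)$ ($R{\left(f,a \right)} = \left(a + a\right) \left(1 - a\right) = 2 a \left(1 - a\right)$)
$\left(\left(\frac{578}{\left(-8 - 20\right) 21} + \frac{686}{1453}\right) + R{\left(-21,40 \right)}\right) - 1744 = \left(\left(\frac{578}{\left(-8 - 20\right) 21} + \frac{686}{1453}\right) + 2 \cdot 40 \left(1 - 40\right)\right) - 1744 = \left(\left(\frac{578}{\left(-28\right) 21} + 686 \cdot \frac{1}{1453}\right) + 2 \cdot 40 \left(1 - 40\right)\right) - 1744 = \left(\left(\frac{578}{-588} + \frac{686}{1453}\right) + 2 \cdot 40 \left(-39\right)\right) - 1744 = \left(\left(578 \left(- \frac{1}{588}\right) + \frac{686}{1453}\right) - 3120\right) - 1744 = \left(\left(- \frac{289}{294} + \frac{686}{1453}\right) - 3120\right) - 1744 = \left(- \frac{218233}{427182} - 3120\right) - 1744 = - \frac{1333026073}{427182} - 1744 = - \frac{2078031481}{427182}$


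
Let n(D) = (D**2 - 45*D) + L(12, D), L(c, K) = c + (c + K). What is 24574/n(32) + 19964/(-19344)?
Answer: -81073/1170 ≈ -69.293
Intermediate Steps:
L(c, K) = K + 2*c (L(c, K) = c + (K + c) = K + 2*c)
n(D) = 24 + D**2 - 44*D (n(D) = (D**2 - 45*D) + (D + 2*12) = (D**2 - 45*D) + (D + 24) = (D**2 - 45*D) + (24 + D) = 24 + D**2 - 44*D)
24574/n(32) + 19964/(-19344) = 24574/(24 + 32**2 - 44*32) + 19964/(-19344) = 24574/(24 + 1024 - 1408) + 19964*(-1/19344) = 24574/(-360) - 161/156 = 24574*(-1/360) - 161/156 = -12287/180 - 161/156 = -81073/1170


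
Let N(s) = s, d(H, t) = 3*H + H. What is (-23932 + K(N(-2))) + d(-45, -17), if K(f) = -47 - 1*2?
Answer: -24161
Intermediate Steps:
d(H, t) = 4*H
K(f) = -49 (K(f) = -47 - 2 = -49)
(-23932 + K(N(-2))) + d(-45, -17) = (-23932 - 49) + 4*(-45) = -23981 - 180 = -24161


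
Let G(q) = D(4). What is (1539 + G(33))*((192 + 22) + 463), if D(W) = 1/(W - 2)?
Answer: 2084483/2 ≈ 1.0422e+6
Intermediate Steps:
D(W) = 1/(-2 + W)
G(q) = ½ (G(q) = 1/(-2 + 4) = 1/2 = ½)
(1539 + G(33))*((192 + 22) + 463) = (1539 + ½)*((192 + 22) + 463) = 3079*(214 + 463)/2 = (3079/2)*677 = 2084483/2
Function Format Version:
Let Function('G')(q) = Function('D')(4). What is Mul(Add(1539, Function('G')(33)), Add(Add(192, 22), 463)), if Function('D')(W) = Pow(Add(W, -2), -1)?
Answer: Rational(2084483, 2) ≈ 1.0422e+6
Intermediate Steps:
Function('D')(W) = Pow(Add(-2, W), -1)
Function('G')(q) = Rational(1, 2) (Function('G')(q) = Pow(Add(-2, 4), -1) = Pow(2, -1) = Rational(1, 2))
Mul(Add(1539, Function('G')(33)), Add(Add(192, 22), 463)) = Mul(Add(1539, Rational(1, 2)), Add(Add(192, 22), 463)) = Mul(Rational(3079, 2), Add(214, 463)) = Mul(Rational(3079, 2), 677) = Rational(2084483, 2)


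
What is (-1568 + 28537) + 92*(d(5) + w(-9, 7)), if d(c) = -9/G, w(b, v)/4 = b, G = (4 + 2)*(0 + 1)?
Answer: 23519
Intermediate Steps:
G = 6 (G = 6*1 = 6)
w(b, v) = 4*b
d(c) = -3/2 (d(c) = -9/6 = -9*⅙ = -3/2)
(-1568 + 28537) + 92*(d(5) + w(-9, 7)) = (-1568 + 28537) + 92*(-3/2 + 4*(-9)) = 26969 + 92*(-3/2 - 36) = 26969 + 92*(-75/2) = 26969 - 3450 = 23519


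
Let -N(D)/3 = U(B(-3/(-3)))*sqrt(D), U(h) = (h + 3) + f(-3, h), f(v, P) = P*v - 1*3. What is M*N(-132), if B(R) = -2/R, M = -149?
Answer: 3576*I*sqrt(33) ≈ 20543.0*I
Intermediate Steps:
f(v, P) = -3 + P*v (f(v, P) = P*v - 3 = -3 + P*v)
U(h) = -2*h (U(h) = (h + 3) + (-3 + h*(-3)) = (3 + h) + (-3 - 3*h) = -2*h)
N(D) = -12*sqrt(D) (N(D) = -3*(-(-4)/((-3/(-3))))*sqrt(D) = -3*(-(-4)/((-3*(-1/3))))*sqrt(D) = -3*(-(-4)/1)*sqrt(D) = -3*(-(-4))*sqrt(D) = -3*(-2*(-2))*sqrt(D) = -12*sqrt(D))
M*N(-132) = -(-1788)*sqrt(-132) = -(-1788)*2*I*sqrt(33) = -(-3576)*I*sqrt(33) = 3576*I*sqrt(33)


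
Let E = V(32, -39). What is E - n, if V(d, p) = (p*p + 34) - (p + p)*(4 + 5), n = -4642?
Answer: 6899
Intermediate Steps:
V(d, p) = 34 + p**2 - 18*p (V(d, p) = (p**2 + 34) - 2*p*9 = (34 + p**2) - 18*p = 34 + p**2 - 18*p)
E = 2257 (E = 34 + (-39)**2 - 18*(-39) = 34 + 1521 + 702 = 2257)
E - n = 2257 - 1*(-4642) = 2257 + 4642 = 6899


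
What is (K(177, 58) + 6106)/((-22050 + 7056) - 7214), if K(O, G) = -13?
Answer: -6093/22208 ≈ -0.27436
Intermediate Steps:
(K(177, 58) + 6106)/((-22050 + 7056) - 7214) = (-13 + 6106)/((-22050 + 7056) - 7214) = 6093/(-14994 - 7214) = 6093/(-22208) = 6093*(-1/22208) = -6093/22208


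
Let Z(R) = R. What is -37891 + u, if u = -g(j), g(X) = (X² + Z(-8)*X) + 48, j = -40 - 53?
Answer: -47332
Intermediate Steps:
j = -93
g(X) = 48 + X² - 8*X (g(X) = (X² - 8*X) + 48 = 48 + X² - 8*X)
u = -9441 (u = -(48 + (-93)² - 8*(-93)) = -(48 + 8649 + 744) = -1*9441 = -9441)
-37891 + u = -37891 - 9441 = -47332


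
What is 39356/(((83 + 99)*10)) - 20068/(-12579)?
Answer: 18985103/817635 ≈ 23.220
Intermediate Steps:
39356/(((83 + 99)*10)) - 20068/(-12579) = 39356/((182*10)) - 20068*(-1/12579) = 39356/1820 + 20068/12579 = 39356*(1/1820) + 20068/12579 = 9839/455 + 20068/12579 = 18985103/817635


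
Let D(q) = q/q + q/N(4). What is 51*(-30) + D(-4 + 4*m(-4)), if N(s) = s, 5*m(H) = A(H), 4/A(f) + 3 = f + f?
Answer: -84154/55 ≈ -1530.1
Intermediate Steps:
A(f) = 4/(-3 + 2*f) (A(f) = 4/(-3 + (f + f)) = 4/(-3 + 2*f))
m(H) = 4/(5*(-3 + 2*H)) (m(H) = (4/(-3 + 2*H))/5 = 4/(5*(-3 + 2*H)))
D(q) = 1 + q/4 (D(q) = q/q + q/4 = 1 + q*(¼) = 1 + q/4)
51*(-30) + D(-4 + 4*m(-4)) = 51*(-30) + (1 + (-4 + 4*(4/(5*(-3 + 2*(-4)))))/4) = -1530 + (1 + (-4 + 4*(4/(5*(-3 - 8))))/4) = -1530 + (1 + (-4 + 4*((⅘)/(-11)))/4) = -1530 + (1 + (-4 + 4*((⅘)*(-1/11)))/4) = -1530 + (1 + (-4 + 4*(-4/55))/4) = -1530 + (1 + (-4 - 16/55)/4) = -1530 + (1 + (¼)*(-236/55)) = -1530 + (1 - 59/55) = -1530 - 4/55 = -84154/55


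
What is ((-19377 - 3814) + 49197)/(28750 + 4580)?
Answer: 13003/16665 ≈ 0.78026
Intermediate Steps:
((-19377 - 3814) + 49197)/(28750 + 4580) = (-23191 + 49197)/33330 = 26006*(1/33330) = 13003/16665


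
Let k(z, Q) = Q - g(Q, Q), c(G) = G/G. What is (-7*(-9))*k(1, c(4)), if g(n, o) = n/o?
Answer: 0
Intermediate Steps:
c(G) = 1
k(z, Q) = -1 + Q (k(z, Q) = Q - Q/Q = Q - 1*1 = Q - 1 = -1 + Q)
(-7*(-9))*k(1, c(4)) = (-7*(-9))*(-1 + 1) = 63*0 = 0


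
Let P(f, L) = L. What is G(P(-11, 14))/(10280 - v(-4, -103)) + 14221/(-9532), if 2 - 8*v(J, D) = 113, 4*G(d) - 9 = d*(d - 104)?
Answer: -1194962635/784969732 ≈ -1.5223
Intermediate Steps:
G(d) = 9/4 + d*(-104 + d)/4 (G(d) = 9/4 + (d*(d - 104))/4 = 9/4 + (d*(-104 + d))/4 = 9/4 + d*(-104 + d)/4)
v(J, D) = -111/8 (v(J, D) = ¼ - ⅛*113 = ¼ - 113/8 = -111/8)
G(P(-11, 14))/(10280 - v(-4, -103)) + 14221/(-9532) = (9/4 - 26*14 + (¼)*14²)/(10280 - 1*(-111/8)) + 14221/(-9532) = (9/4 - 364 + (¼)*196)/(10280 + 111/8) + 14221*(-1/9532) = (9/4 - 364 + 49)/(82351/8) - 14221/9532 = -1251/4*8/82351 - 14221/9532 = -2502/82351 - 14221/9532 = -1194962635/784969732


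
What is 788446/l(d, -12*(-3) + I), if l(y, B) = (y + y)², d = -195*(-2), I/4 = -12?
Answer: 394223/304200 ≈ 1.2959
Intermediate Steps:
I = -48 (I = 4*(-12) = -48)
d = 390
l(y, B) = 4*y² (l(y, B) = (2*y)² = 4*y²)
788446/l(d, -12*(-3) + I) = 788446/((4*390²)) = 788446/((4*152100)) = 788446/608400 = 788446*(1/608400) = 394223/304200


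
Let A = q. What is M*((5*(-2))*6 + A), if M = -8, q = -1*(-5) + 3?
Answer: 416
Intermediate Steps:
q = 8 (q = 5 + 3 = 8)
A = 8
M*((5*(-2))*6 + A) = -8*((5*(-2))*6 + 8) = -8*(-10*6 + 8) = -8*(-60 + 8) = -8*(-52) = 416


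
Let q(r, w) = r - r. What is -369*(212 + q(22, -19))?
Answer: -78228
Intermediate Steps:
q(r, w) = 0
-369*(212 + q(22, -19)) = -369*(212 + 0) = -369*212 = -78228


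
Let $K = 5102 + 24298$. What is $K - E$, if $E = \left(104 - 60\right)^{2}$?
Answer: $27464$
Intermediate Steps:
$E = 1936$ ($E = 44^{2} = 1936$)
$K = 29400$
$K - E = 29400 - 1936 = 27464$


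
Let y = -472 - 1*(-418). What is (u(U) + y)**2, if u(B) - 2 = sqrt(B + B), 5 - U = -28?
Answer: (52 - sqrt(66))**2 ≈ 1925.1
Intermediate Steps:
y = -54 (y = -472 + 418 = -54)
U = 33 (U = 5 - 1*(-28) = 5 + 28 = 33)
u(B) = 2 + sqrt(2)*sqrt(B) (u(B) = 2 + sqrt(B + B) = 2 + sqrt(2*B) = 2 + sqrt(2)*sqrt(B))
(u(U) + y)**2 = ((2 + sqrt(2)*sqrt(33)) - 54)**2 = ((2 + sqrt(66)) - 54)**2 = (-52 + sqrt(66))**2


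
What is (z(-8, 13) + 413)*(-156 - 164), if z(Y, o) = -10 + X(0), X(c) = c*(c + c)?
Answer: -128960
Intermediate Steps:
X(c) = 2*c² (X(c) = c*(2*c) = 2*c²)
z(Y, o) = -10 (z(Y, o) = -10 + 2*0² = -10 + 2*0 = -10 + 0 = -10)
(z(-8, 13) + 413)*(-156 - 164) = (-10 + 413)*(-156 - 164) = 403*(-320) = -128960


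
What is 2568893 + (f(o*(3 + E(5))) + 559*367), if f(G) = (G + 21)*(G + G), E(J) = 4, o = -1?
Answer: 2773850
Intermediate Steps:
f(G) = 2*G*(21 + G) (f(G) = (21 + G)*(2*G) = 2*G*(21 + G))
2568893 + (f(o*(3 + E(5))) + 559*367) = 2568893 + (2*(-(3 + 4))*(21 - (3 + 4)) + 559*367) = 2568893 + (2*(-1*7)*(21 - 1*7) + 205153) = 2568893 + (2*(-7)*(21 - 7) + 205153) = 2568893 + (2*(-7)*14 + 205153) = 2568893 + (-196 + 205153) = 2568893 + 204957 = 2773850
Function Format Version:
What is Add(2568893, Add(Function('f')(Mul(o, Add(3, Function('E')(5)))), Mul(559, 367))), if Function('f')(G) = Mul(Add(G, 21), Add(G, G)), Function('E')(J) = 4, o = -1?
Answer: 2773850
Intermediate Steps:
Function('f')(G) = Mul(2, G, Add(21, G)) (Function('f')(G) = Mul(Add(21, G), Mul(2, G)) = Mul(2, G, Add(21, G)))
Add(2568893, Add(Function('f')(Mul(o, Add(3, Function('E')(5)))), Mul(559, 367))) = Add(2568893, Add(Mul(2, Mul(-1, Add(3, 4)), Add(21, Mul(-1, Add(3, 4)))), Mul(559, 367))) = Add(2568893, Add(Mul(2, Mul(-1, 7), Add(21, Mul(-1, 7))), 205153)) = Add(2568893, Add(Mul(2, -7, Add(21, -7)), 205153)) = Add(2568893, Add(Mul(2, -7, 14), 205153)) = Add(2568893, Add(-196, 205153)) = Add(2568893, 204957) = 2773850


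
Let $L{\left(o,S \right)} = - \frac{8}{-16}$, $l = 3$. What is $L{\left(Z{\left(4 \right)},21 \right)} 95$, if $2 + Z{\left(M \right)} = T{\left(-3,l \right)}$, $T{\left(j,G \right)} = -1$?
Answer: $\frac{95}{2} \approx 47.5$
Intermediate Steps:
$Z{\left(M \right)} = -3$ ($Z{\left(M \right)} = -2 - 1 = -3$)
$L{\left(o,S \right)} = \frac{1}{2}$ ($L{\left(o,S \right)} = \left(-8\right) \left(- \frac{1}{16}\right) = \frac{1}{2}$)
$L{\left(Z{\left(4 \right)},21 \right)} 95 = \frac{1}{2} \cdot 95 = \frac{95}{2}$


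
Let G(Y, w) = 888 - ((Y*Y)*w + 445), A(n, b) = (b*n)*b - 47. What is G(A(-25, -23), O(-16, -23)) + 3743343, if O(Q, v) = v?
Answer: 4055101418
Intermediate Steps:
A(n, b) = -47 + n*b² (A(n, b) = n*b² - 47 = -47 + n*b²)
G(Y, w) = 443 - w*Y² (G(Y, w) = 888 - (Y²*w + 445) = 888 - (w*Y² + 445) = 888 - (445 + w*Y²) = 888 + (-445 - w*Y²) = 443 - w*Y²)
G(A(-25, -23), O(-16, -23)) + 3743343 = (443 - 1*(-23)*(-47 - 25*(-23)²)²) + 3743343 = (443 - 1*(-23)*(-47 - 25*529)²) + 3743343 = (443 - 1*(-23)*(-47 - 13225)²) + 3743343 = (443 - 1*(-23)*(-13272)²) + 3743343 = (443 - 1*(-23)*176145984) + 3743343 = (443 + 4051357632) + 3743343 = 4051358075 + 3743343 = 4055101418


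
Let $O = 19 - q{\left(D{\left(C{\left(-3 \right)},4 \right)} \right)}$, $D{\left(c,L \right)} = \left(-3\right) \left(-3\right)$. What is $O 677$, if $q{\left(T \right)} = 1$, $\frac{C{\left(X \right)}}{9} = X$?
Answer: $12186$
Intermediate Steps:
$C{\left(X \right)} = 9 X$
$D{\left(c,L \right)} = 9$
$O = 18$ ($O = 19 - 1 = 18$)
$O 677 = 18 \cdot 677 = 12186$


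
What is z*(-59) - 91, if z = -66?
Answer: 3803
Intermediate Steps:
z*(-59) - 91 = -66*(-59) - 91 = 3894 - 91 = 3803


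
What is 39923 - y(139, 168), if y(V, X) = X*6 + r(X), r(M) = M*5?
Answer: 38075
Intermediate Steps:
r(M) = 5*M
y(V, X) = 11*X (y(V, X) = X*6 + 5*X = 6*X + 5*X = 11*X)
39923 - y(139, 168) = 39923 - 11*168 = 39923 - 1*1848 = 39923 - 1848 = 38075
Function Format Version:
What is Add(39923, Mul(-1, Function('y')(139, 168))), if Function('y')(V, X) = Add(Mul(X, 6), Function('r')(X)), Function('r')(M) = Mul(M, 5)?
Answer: 38075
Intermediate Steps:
Function('r')(M) = Mul(5, M)
Function('y')(V, X) = Mul(11, X) (Function('y')(V, X) = Add(Mul(X, 6), Mul(5, X)) = Add(Mul(6, X), Mul(5, X)) = Mul(11, X))
Add(39923, Mul(-1, Function('y')(139, 168))) = Add(39923, Mul(-1, Mul(11, 168))) = Add(39923, Mul(-1, 1848)) = Add(39923, -1848) = 38075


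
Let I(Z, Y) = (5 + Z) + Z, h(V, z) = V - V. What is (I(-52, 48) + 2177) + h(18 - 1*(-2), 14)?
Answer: 2078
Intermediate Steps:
h(V, z) = 0
I(Z, Y) = 5 + 2*Z
(I(-52, 48) + 2177) + h(18 - 1*(-2), 14) = ((5 + 2*(-52)) + 2177) + 0 = ((5 - 104) + 2177) + 0 = (-99 + 2177) + 0 = 2078 + 0 = 2078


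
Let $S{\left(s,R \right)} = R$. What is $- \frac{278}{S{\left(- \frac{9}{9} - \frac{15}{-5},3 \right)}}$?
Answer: $- \frac{278}{3} \approx -92.667$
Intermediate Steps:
$- \frac{278}{S{\left(- \frac{9}{9} - \frac{15}{-5},3 \right)}} = - \frac{278}{3}$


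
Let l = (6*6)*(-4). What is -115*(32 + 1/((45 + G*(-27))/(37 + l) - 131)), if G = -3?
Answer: -52033935/14143 ≈ -3679.1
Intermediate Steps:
l = -144 (l = 36*(-4) = -144)
-115*(32 + 1/((45 + G*(-27))/(37 + l) - 131)) = -115*(32 + 1/((45 - 3*(-27))/(37 - 144) - 131)) = -115*(32 + 1/((45 + 81)/(-107) - 131)) = -115*(32 + 1/(126*(-1/107) - 131)) = -115*(32 + 1/(-126/107 - 131)) = -115*(32 + 1/(-14143/107)) = -115*(32 - 107/14143) = -115*452469/14143 = -52033935/14143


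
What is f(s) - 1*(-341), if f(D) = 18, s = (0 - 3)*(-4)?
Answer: 359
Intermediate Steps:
s = 12 (s = -3*(-4) = 12)
f(s) - 1*(-341) = 18 - 1*(-341) = 18 + 341 = 359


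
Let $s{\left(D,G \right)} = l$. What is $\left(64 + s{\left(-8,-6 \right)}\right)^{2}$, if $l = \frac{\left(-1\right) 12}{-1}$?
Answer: $5776$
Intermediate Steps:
$l = 12$ ($l = \left(-12\right) \left(-1\right) = 12$)
$s{\left(D,G \right)} = 12$
$\left(64 + s{\left(-8,-6 \right)}\right)^{2} = \left(64 + 12\right)^{2} = 76^{2} = 5776$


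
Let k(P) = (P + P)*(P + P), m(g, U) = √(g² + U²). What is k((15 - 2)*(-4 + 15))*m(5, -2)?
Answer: 81796*√29 ≈ 4.4049e+5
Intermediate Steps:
m(g, U) = √(U² + g²)
k(P) = 4*P² (k(P) = (2*P)*(2*P) = 4*P²)
k((15 - 2)*(-4 + 15))*m(5, -2) = (4*((15 - 2)*(-4 + 15))²)*√((-2)² + 5²) = (4*(13*11)²)*√(4 + 25) = (4*143²)*√29 = (4*20449)*√29 = 81796*√29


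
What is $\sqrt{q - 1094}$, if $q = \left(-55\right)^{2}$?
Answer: $\sqrt{1931} \approx 43.943$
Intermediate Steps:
$q = 3025$
$\sqrt{q - 1094} = \sqrt{3025 - 1094} = \sqrt{1931}$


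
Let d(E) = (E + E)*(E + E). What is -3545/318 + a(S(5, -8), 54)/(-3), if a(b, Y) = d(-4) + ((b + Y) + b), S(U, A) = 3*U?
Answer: -6411/106 ≈ -60.481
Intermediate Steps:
d(E) = 4*E² (d(E) = (2*E)*(2*E) = 4*E²)
a(b, Y) = 64 + Y + 2*b (a(b, Y) = 4*(-4)² + ((b + Y) + b) = 4*16 + ((Y + b) + b) = 64 + (Y + 2*b) = 64 + Y + 2*b)
-3545/318 + a(S(5, -8), 54)/(-3) = -3545/318 + (64 + 54 + 2*(3*5))/(-3) = -3545*1/318 + (64 + 54 + 2*15)*(-⅓) = -3545/318 + (64 + 54 + 30)*(-⅓) = -3545/318 + 148*(-⅓) = -3545/318 - 148/3 = -6411/106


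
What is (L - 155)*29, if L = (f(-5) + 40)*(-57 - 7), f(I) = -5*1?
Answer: -69455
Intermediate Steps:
f(I) = -5
L = -2240 (L = (-5 + 40)*(-57 - 7) = 35*(-64) = -2240)
(L - 155)*29 = (-2240 - 155)*29 = -2395*29 = -69455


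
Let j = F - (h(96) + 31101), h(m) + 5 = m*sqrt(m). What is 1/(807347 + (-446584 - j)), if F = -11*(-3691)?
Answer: 58543/20563549638 - 32*sqrt(6)/10281774819 ≈ 2.8393e-6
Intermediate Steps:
h(m) = -5 + m**(3/2) (h(m) = -5 + m*sqrt(m) = -5 + m**(3/2))
F = 40601
j = 9505 - 384*sqrt(6) (j = 40601 - ((-5 + 96**(3/2)) + 31101) = 40601 - ((-5 + 384*sqrt(6)) + 31101) = 40601 - (31096 + 384*sqrt(6)) = 40601 + (-31096 - 384*sqrt(6)) = 9505 - 384*sqrt(6) ≈ 8564.4)
1/(807347 + (-446584 - j)) = 1/(807347 + (-446584 - (9505 - 384*sqrt(6)))) = 1/(807347 + (-446584 + (-9505 + 384*sqrt(6)))) = 1/(807347 + (-456089 + 384*sqrt(6))) = 1/(351258 + 384*sqrt(6))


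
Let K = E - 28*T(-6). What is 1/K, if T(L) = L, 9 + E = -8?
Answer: 1/151 ≈ 0.0066225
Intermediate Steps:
E = -17 (E = -9 - 8 = -17)
K = 151 (K = -17 - 28*(-6) = -17 + 168 = 151)
1/K = 1/151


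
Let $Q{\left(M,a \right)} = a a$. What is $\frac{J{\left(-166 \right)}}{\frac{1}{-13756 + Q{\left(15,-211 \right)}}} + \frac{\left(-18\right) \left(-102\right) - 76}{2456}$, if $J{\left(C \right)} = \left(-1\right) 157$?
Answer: $- \frac{1482842015}{307} \approx -4.8301 \cdot 10^{6}$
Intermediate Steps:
$J{\left(C \right)} = -157$
$Q{\left(M,a \right)} = a^{2}$
$\frac{J{\left(-166 \right)}}{\frac{1}{-13756 + Q{\left(15,-211 \right)}}} + \frac{\left(-18\right) \left(-102\right) - 76}{2456} = - \frac{157}{\frac{1}{-13756 + \left(-211\right)^{2}}} + \frac{\left(-18\right) \left(-102\right) - 76}{2456} = - \frac{157}{\frac{1}{-13756 + 44521}} + \left(1836 - 76\right) \frac{1}{2456} = - \frac{157}{\frac{1}{30765}} + 1760 \cdot \frac{1}{2456} = - 157 \frac{1}{\frac{1}{30765}} + \frac{220}{307} = \left(-157\right) 30765 + \frac{220}{307} = -4830105 + \frac{220}{307} = - \frac{1482842015}{307}$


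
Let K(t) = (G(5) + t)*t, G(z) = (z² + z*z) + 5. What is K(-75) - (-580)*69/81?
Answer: 53840/27 ≈ 1994.1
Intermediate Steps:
G(z) = 5 + 2*z² (G(z) = (z² + z²) + 5 = 2*z² + 5 = 5 + 2*z²)
K(t) = t*(55 + t) (K(t) = ((5 + 2*5²) + t)*t = ((5 + 2*25) + t)*t = ((5 + 50) + t)*t = (55 + t)*t = t*(55 + t))
K(-75) - (-580)*69/81 = -75*(55 - 75) - (-580)*69/81 = -75*(-20) - (-580)*69*(1/81) = 1500 - (-580)*23/27 = 1500 - 1*(-13340/27) = 1500 + 13340/27 = 53840/27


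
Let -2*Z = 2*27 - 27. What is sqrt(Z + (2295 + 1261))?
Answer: sqrt(14170)/2 ≈ 59.519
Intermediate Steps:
Z = -27/2 (Z = -(2*27 - 27)/2 = -(54 - 27)/2 = -1/2*27 = -27/2 ≈ -13.500)
sqrt(Z + (2295 + 1261)) = sqrt(-27/2 + (2295 + 1261)) = sqrt(-27/2 + 3556) = sqrt(7085/2) = sqrt(14170)/2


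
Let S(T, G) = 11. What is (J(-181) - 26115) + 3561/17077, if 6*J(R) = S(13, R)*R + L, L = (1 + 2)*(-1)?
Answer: -1354912651/51231 ≈ -26447.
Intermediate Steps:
L = -3 (L = 3*(-1) = -3)
J(R) = -1/2 + 11*R/6 (J(R) = (11*R - 3)/6 = (-3 + 11*R)/6 = -1/2 + 11*R/6)
(J(-181) - 26115) + 3561/17077 = ((-1/2 + (11/6)*(-181)) - 26115) + 3561/17077 = ((-1/2 - 1991/6) - 26115) + 3561*(1/17077) = (-997/3 - 26115) + 3561/17077 = -79342/3 + 3561/17077 = -1354912651/51231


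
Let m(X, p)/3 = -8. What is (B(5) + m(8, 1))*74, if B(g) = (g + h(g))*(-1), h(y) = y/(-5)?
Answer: -2072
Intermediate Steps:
m(X, p) = -24 (m(X, p) = 3*(-8) = -24)
h(y) = -y/5 (h(y) = y*(-1/5) = -y/5)
B(g) = -4*g/5 (B(g) = (g - g/5)*(-1) = (4*g/5)*(-1) = -4*g/5)
(B(5) + m(8, 1))*74 = (-4/5*5 - 24)*74 = (-4 - 24)*74 = -28*74 = -2072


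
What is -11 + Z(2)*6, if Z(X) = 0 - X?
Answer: -23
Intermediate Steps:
Z(X) = -X
-11 + Z(2)*6 = -11 - 1*2*6 = -11 - 2*6 = -11 - 12 = -23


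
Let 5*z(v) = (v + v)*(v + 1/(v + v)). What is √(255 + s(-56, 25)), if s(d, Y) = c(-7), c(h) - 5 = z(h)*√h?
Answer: √(6500 + 495*I*√7)/5 ≈ 16.205 + 1.6163*I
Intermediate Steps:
z(v) = 2*v*(v + 1/(2*v))/5 (z(v) = ((v + v)*(v + 1/(v + v)))/5 = ((2*v)*(v + 1/(2*v)))/5 = (2*v*(v + 1/(2*v)))/5 = 2*v*(v + 1/(2*v))/5)
c(h) = 5 + √h*(⅕ + 2*h²/5) (c(h) = 5 + (⅕ + 2*h²/5)*√h = 5 + √h*(⅕ + 2*h²/5))
s(d, Y) = 5 + 99*I*√7/5 (s(d, Y) = 5 + √(-7)*(1 + 2*(-7)²)/5 = 5 + (I*√7)*(1 + 2*49)/5 = 5 + (I*√7)*(1 + 98)/5 = 5 + (⅕)*(I*√7)*99 = 5 + 99*I*√7/5)
√(255 + s(-56, 25)) = √(255 + (5 + 99*I*√7/5)) = √(260 + 99*I*√7/5)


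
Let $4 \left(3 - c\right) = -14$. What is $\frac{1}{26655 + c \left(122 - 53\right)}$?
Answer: $\frac{2}{54207} \approx 3.6896 \cdot 10^{-5}$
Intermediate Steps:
$c = \frac{13}{2}$ ($c = 3 - - \frac{7}{2} = 3 + \frac{7}{2} = \frac{13}{2} \approx 6.5$)
$\frac{1}{26655 + c \left(122 - 53\right)} = \frac{1}{26655 + \frac{13 \left(122 - 53\right)}{2}} = \frac{1}{26655 + \frac{13}{2} \cdot 69} = \frac{1}{26655 + \frac{897}{2}} = \frac{1}{\frac{54207}{2}} = \frac{2}{54207}$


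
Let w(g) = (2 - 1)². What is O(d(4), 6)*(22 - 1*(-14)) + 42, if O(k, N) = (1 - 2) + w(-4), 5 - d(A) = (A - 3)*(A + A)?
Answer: 42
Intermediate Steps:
w(g) = 1 (w(g) = 1² = 1)
d(A) = 5 - 2*A*(-3 + A) (d(A) = 5 - (A - 3)*(A + A) = 5 - (-3 + A)*2*A = 5 - 2*A*(-3 + A))
O(k, N) = 0 (O(k, N) = (1 - 2) + 1 = -1 + 1 = 0)
O(d(4), 6)*(22 - 1*(-14)) + 42 = 0*(22 - 1*(-14)) + 42 = 0*(22 + 14) + 42 = 0*36 + 42 = 0 + 42 = 42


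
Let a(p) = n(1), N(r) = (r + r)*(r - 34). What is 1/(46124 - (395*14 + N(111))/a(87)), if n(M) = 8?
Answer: 1/43296 ≈ 2.3097e-5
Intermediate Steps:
N(r) = 2*r*(-34 + r) (N(r) = (2*r)*(-34 + r) = 2*r*(-34 + r))
a(p) = 8
1/(46124 - (395*14 + N(111))/a(87)) = 1/(46124 - (395*14 + 2*111*(-34 + 111))/8) = 1/(46124 - (5530 + 2*111*77)/8) = 1/(46124 - (5530 + 17094)/8) = 1/(46124 - 22624/8) = 1/(46124 - 1*2828) = 1/(46124 - 2828) = 1/43296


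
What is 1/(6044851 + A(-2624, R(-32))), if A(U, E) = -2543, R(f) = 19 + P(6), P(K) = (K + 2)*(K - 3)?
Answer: 1/6042308 ≈ 1.6550e-7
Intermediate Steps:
P(K) = (-3 + K)*(2 + K) (P(K) = (2 + K)*(-3 + K) = (-3 + K)*(2 + K))
R(f) = 43 (R(f) = 19 + (-6 + 6**2 - 1*6) = 19 + (-6 + 36 - 6) = 19 + 24 = 43)
1/(6044851 + A(-2624, R(-32))) = 1/(6044851 - 2543) = 1/6042308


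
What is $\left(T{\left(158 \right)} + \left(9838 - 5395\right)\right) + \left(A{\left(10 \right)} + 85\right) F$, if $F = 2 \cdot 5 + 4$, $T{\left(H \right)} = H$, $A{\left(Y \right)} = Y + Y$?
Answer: $6071$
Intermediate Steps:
$A{\left(Y \right)} = 2 Y$
$F = 14$ ($F = 10 + 4 = 14$)
$\left(T{\left(158 \right)} + \left(9838 - 5395\right)\right) + \left(A{\left(10 \right)} + 85\right) F = \left(158 + \left(9838 - 5395\right)\right) + \left(2 \cdot 10 + 85\right) 14 = \left(158 + \left(9838 - 5395\right)\right) + \left(20 + 85\right) 14 = \left(158 + 4443\right) + 105 \cdot 14 = 4601 + 1470 = 6071$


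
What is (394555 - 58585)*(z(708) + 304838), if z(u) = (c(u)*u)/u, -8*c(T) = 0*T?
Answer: 102416422860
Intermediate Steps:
c(T) = 0 (c(T) = -0*T = -⅛*0 = 0)
z(u) = 0 (z(u) = (0*u)/u = 0/u = 0)
(394555 - 58585)*(z(708) + 304838) = (394555 - 58585)*(0 + 304838) = 335970*304838 = 102416422860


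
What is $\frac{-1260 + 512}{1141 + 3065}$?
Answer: $- \frac{374}{2103} \approx -0.17784$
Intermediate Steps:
$\frac{-1260 + 512}{1141 + 3065} = - \frac{748}{4206} = \left(-748\right) \frac{1}{4206} = - \frac{374}{2103}$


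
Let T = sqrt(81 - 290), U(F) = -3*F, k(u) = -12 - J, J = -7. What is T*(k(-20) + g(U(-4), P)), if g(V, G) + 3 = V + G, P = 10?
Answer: 14*I*sqrt(209) ≈ 202.4*I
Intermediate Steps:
k(u) = -5 (k(u) = -12 - 1*(-7) = -12 + 7 = -5)
g(V, G) = -3 + G + V (g(V, G) = -3 + (V + G) = -3 + (G + V) = -3 + G + V)
T = I*sqrt(209) (T = sqrt(-209) = I*sqrt(209) ≈ 14.457*I)
T*(k(-20) + g(U(-4), P)) = (I*sqrt(209))*(-5 + (-3 + 10 - 3*(-4))) = (I*sqrt(209))*(-5 + (-3 + 10 + 12)) = (I*sqrt(209))*(-5 + 19) = (I*sqrt(209))*14 = 14*I*sqrt(209)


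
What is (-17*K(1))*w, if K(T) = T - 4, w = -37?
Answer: -1887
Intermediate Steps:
K(T) = -4 + T
(-17*K(1))*w = -17*(-4 + 1)*(-37) = -17*(-3)*(-37) = 51*(-37) = -1887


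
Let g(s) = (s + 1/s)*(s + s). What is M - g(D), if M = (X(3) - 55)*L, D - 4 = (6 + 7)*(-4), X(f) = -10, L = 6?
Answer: -5000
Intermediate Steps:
D = -48 (D = 4 + (6 + 7)*(-4) = 4 + 13*(-4) = 4 - 52 = -48)
g(s) = 2*s*(s + 1/s) (g(s) = (s + 1/s)*(2*s) = 2*s*(s + 1/s))
M = -390 (M = (-10 - 55)*6 = -65*6 = -390)
M - g(D) = -390 - (2 + 2*(-48)**2) = -390 - (2 + 2*2304) = -390 - (2 + 4608) = -390 - 1*4610 = -390 - 4610 = -5000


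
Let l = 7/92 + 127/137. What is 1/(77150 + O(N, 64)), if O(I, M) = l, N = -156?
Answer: 12604/972411243 ≈ 1.2962e-5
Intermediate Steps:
l = 12643/12604 (l = 7*(1/92) + 127*(1/137) = 7/92 + 127/137 = 12643/12604 ≈ 1.0031)
O(I, M) = 12643/12604
1/(77150 + O(N, 64)) = 1/(77150 + 12643/12604) = 1/(972411243/12604) = 12604/972411243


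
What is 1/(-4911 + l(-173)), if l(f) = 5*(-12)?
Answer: -1/4971 ≈ -0.00020117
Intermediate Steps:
l(f) = -60
1/(-4911 + l(-173)) = 1/(-4911 - 60) = 1/(-4971) = -1/4971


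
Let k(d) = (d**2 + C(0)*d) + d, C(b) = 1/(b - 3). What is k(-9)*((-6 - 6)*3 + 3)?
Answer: -2475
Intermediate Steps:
C(b) = 1/(-3 + b)
k(d) = d**2 + 2*d/3 (k(d) = (d**2 + d/(-3 + 0)) + d = (d**2 + d/(-3)) + d = (d**2 - d/3) + d = d**2 + 2*d/3)
k(-9)*((-6 - 6)*3 + 3) = ((1/3)*(-9)*(2 + 3*(-9)))*((-6 - 6)*3 + 3) = ((1/3)*(-9)*(2 - 27))*(-12*3 + 3) = ((1/3)*(-9)*(-25))*(-36 + 3) = 75*(-33) = -2475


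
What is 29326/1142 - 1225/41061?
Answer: 601377968/23445831 ≈ 25.650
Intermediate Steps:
29326/1142 - 1225/41061 = 29326*(1/1142) - 1225*1/41061 = 14663/571 - 1225/41061 = 601377968/23445831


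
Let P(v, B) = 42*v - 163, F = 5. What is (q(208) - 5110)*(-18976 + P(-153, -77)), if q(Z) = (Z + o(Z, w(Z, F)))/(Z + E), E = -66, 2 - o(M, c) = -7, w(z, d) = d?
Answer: 18544927695/142 ≈ 1.3060e+8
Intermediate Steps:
o(M, c) = 9 (o(M, c) = 2 - 1*(-7) = 2 + 7 = 9)
q(Z) = (9 + Z)/(-66 + Z) (q(Z) = (Z + 9)/(Z - 66) = (9 + Z)/(-66 + Z))
P(v, B) = -163 + 42*v
(q(208) - 5110)*(-18976 + P(-153, -77)) = ((9 + 208)/(-66 + 208) - 5110)*(-18976 + (-163 + 42*(-153))) = (217/142 - 5110)*(-18976 + (-163 - 6426)) = ((1/142)*217 - 5110)*(-18976 - 6589) = (217/142 - 5110)*(-25565) = -725403/142*(-25565) = 18544927695/142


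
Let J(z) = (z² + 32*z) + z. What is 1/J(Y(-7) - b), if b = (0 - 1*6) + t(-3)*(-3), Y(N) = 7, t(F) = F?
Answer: 1/148 ≈ 0.0067568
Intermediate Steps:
b = 3 (b = (0 - 1*6) - 3*(-3) = (0 - 6) + 9 = -6 + 9 = 3)
J(z) = z² + 33*z
1/J(Y(-7) - b) = 1/((7 - 1*3)*(33 + (7 - 1*3))) = 1/((7 - 3)*(33 + (7 - 3))) = 1/(4*(33 + 4)) = 1/(4*37) = 1/148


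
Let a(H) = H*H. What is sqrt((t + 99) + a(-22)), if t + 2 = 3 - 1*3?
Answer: sqrt(581) ≈ 24.104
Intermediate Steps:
t = -2 (t = -2 + (3 - 1*3) = -2 + (3 - 3) = -2 + 0 = -2)
a(H) = H**2
sqrt((t + 99) + a(-22)) = sqrt((-2 + 99) + (-22)**2) = sqrt(97 + 484) = sqrt(581)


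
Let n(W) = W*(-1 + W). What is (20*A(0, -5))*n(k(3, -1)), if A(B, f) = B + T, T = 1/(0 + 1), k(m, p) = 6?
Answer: 600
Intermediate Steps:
T = 1 (T = 1/1 = 1)
A(B, f) = 1 + B (A(B, f) = B + 1 = 1 + B)
(20*A(0, -5))*n(k(3, -1)) = (20*(1 + 0))*(6*(-1 + 6)) = (20*1)*(6*5) = 20*30 = 600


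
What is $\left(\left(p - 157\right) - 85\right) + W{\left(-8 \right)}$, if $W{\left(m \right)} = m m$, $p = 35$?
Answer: $-143$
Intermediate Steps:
$W{\left(m \right)} = m^{2}$
$\left(\left(p - 157\right) - 85\right) + W{\left(-8 \right)} = \left(\left(35 - 157\right) - 85\right) + \left(-8\right)^{2} = \left(-122 - 85\right) + 64 = -207 + 64 = -143$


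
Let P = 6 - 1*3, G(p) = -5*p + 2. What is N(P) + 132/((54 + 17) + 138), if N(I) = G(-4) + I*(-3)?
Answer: 259/19 ≈ 13.632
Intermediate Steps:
G(p) = 2 - 5*p
P = 3 (P = 6 - 3 = 3)
N(I) = 22 - 3*I (N(I) = (2 - 5*(-4)) + I*(-3) = (2 + 20) - 3*I = 22 - 3*I)
N(P) + 132/((54 + 17) + 138) = (22 - 3*3) + 132/((54 + 17) + 138) = (22 - 9) + 132/(71 + 138) = 13 + 132/209 = 13 + 132*(1/209) = 13 + 12/19 = 259/19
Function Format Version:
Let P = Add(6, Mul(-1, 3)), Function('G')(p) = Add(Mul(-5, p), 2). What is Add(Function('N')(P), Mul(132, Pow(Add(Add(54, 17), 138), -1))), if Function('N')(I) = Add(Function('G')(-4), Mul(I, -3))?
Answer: Rational(259, 19) ≈ 13.632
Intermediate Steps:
Function('G')(p) = Add(2, Mul(-5, p))
P = 3 (P = Add(6, -3) = 3)
Function('N')(I) = Add(22, Mul(-3, I)) (Function('N')(I) = Add(Add(2, Mul(-5, -4)), Mul(I, -3)) = Add(Add(2, 20), Mul(-3, I)) = Add(22, Mul(-3, I)))
Add(Function('N')(P), Mul(132, Pow(Add(Add(54, 17), 138), -1))) = Add(Add(22, Mul(-3, 3)), Mul(132, Pow(Add(Add(54, 17), 138), -1))) = Add(Add(22, -9), Mul(132, Pow(Add(71, 138), -1))) = Add(13, Mul(132, Pow(209, -1))) = Add(13, Mul(132, Rational(1, 209))) = Add(13, Rational(12, 19)) = Rational(259, 19)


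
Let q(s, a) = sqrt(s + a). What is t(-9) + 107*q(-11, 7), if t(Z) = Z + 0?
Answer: -9 + 214*I ≈ -9.0 + 214.0*I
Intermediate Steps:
q(s, a) = sqrt(a + s)
t(Z) = Z
t(-9) + 107*q(-11, 7) = -9 + 107*sqrt(7 - 11) = -9 + 107*sqrt(-4) = -9 + 107*(2*I) = -9 + 214*I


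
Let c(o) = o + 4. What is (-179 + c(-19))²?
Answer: 37636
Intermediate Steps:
c(o) = 4 + o
(-179 + c(-19))² = (-179 + (4 - 19))² = (-179 - 15)² = (-194)² = 37636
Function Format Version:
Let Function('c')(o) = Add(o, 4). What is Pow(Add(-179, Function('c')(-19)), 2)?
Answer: 37636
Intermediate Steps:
Function('c')(o) = Add(4, o)
Pow(Add(-179, Function('c')(-19)), 2) = Pow(Add(-179, Add(4, -19)), 2) = Pow(Add(-179, -15), 2) = Pow(-194, 2) = 37636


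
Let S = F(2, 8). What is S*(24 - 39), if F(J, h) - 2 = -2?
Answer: 0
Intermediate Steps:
F(J, h) = 0 (F(J, h) = 2 - 2 = 0)
S = 0
S*(24 - 39) = 0*(24 - 39) = 0*(-15) = 0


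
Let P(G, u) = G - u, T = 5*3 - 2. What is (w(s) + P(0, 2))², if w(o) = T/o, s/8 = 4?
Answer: 2601/1024 ≈ 2.5400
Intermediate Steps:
T = 13 (T = 15 - 2 = 13)
s = 32 (s = 8*4 = 32)
w(o) = 13/o
(w(s) + P(0, 2))² = (13/32 + (0 - 1*2))² = (13*(1/32) + (0 - 2))² = (13/32 - 2)² = (-51/32)² = 2601/1024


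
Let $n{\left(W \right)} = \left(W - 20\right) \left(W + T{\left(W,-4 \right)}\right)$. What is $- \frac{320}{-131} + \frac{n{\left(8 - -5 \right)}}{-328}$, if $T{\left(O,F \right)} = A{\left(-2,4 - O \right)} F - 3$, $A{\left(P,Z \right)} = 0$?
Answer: $\frac{57065}{21484} \approx 2.6562$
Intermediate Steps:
$T{\left(O,F \right)} = -3$ ($T{\left(O,F \right)} = 0 F - 3 = 0 - 3 = -3$)
$n{\left(W \right)} = \left(-20 + W\right) \left(-3 + W\right)$ ($n{\left(W \right)} = \left(W - 20\right) \left(W - 3\right) = \left(-20 + W\right) \left(-3 + W\right)$)
$- \frac{320}{-131} + \frac{n{\left(8 - -5 \right)}}{-328} = - \frac{320}{-131} + \frac{60 + \left(8 - -5\right)^{2} - 23 \left(8 - -5\right)}{-328} = \left(-320\right) \left(- \frac{1}{131}\right) + \left(60 + \left(8 + 5\right)^{2} - 23 \left(8 + 5\right)\right) \left(- \frac{1}{328}\right) = \frac{320}{131} + \left(60 + 13^{2} - 299\right) \left(- \frac{1}{328}\right) = \frac{320}{131} + \left(60 + 169 - 299\right) \left(- \frac{1}{328}\right) = \frac{320}{131} - - \frac{35}{164} = \frac{320}{131} + \frac{35}{164} = \frac{57065}{21484}$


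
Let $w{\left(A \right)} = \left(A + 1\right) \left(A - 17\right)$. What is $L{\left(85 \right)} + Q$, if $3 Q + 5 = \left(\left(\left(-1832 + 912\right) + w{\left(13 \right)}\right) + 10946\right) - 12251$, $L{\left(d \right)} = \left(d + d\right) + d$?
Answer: $-507$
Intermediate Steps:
$w{\left(A \right)} = \left(1 + A\right) \left(-17 + A\right)$
$L{\left(d \right)} = 3 d$ ($L{\left(d \right)} = 2 d + d = 3 d$)
$Q = -762$ ($Q = - \frac{5}{3} + \frac{\left(\left(\left(-1832 + 912\right) - \left(225 - 169\right)\right) + 10946\right) - 12251}{3} = - \frac{5}{3} + \frac{\left(\left(-920 - 56\right) + 10946\right) - 12251}{3} = - \frac{5}{3} + \frac{\left(-976 + 10946\right) - 12251}{3} = - \frac{5}{3} + \frac{9970 - 12251}{3} = - \frac{5}{3} + \frac{1}{3} \left(-2281\right) = - \frac{5}{3} - \frac{2281}{3} = -762$)
$L{\left(85 \right)} + Q = 3 \cdot 85 - 762 = 255 - 762 = -507$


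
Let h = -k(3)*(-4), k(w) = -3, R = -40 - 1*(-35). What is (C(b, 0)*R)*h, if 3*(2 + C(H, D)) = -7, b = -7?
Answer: -260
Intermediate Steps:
R = -5 (R = -40 + 35 = -5)
C(H, D) = -13/3 (C(H, D) = -2 + (⅓)*(-7) = -2 - 7/3 = -13/3)
h = -12 (h = -1*(-3)*(-4) = 3*(-4) = -12)
(C(b, 0)*R)*h = -13/3*(-5)*(-12) = (65/3)*(-12) = -260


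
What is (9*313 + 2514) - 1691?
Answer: 3640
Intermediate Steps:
(9*313 + 2514) - 1691 = (2817 + 2514) - 1691 = 5331 - 1691 = 3640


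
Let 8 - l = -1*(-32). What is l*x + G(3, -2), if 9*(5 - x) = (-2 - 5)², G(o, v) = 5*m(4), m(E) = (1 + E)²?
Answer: 407/3 ≈ 135.67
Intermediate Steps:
l = -24 (l = 8 - (-1)*(-32) = 8 - 1*32 = 8 - 32 = -24)
G(o, v) = 125 (G(o, v) = 5*(1 + 4)² = 5*5² = 5*25 = 125)
x = -4/9 (x = 5 - (-2 - 5)²/9 = 5 - ⅑*(-7)² = 5 - ⅑*49 = 5 - 49/9 = -4/9 ≈ -0.44444)
l*x + G(3, -2) = -24*(-4/9) + 125 = 32/3 + 125 = 407/3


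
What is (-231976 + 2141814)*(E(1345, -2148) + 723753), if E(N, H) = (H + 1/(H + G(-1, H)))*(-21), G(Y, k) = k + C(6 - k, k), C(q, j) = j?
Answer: 1577061557836765/1074 ≈ 1.4684e+12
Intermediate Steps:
G(Y, k) = 2*k (G(Y, k) = k + k = 2*k)
E(N, H) = -21*H - 7/H (E(N, H) = (H + 1/(H + 2*H))*(-21) = (H + 1/(3*H))*(-21) = -21*H - 7/H)
(-231976 + 2141814)*(E(1345, -2148) + 723753) = (-231976 + 2141814)*((-21*(-2148) - 7/(-2148)) + 723753) = 1909838*((45108 - 7*(-1/2148)) + 723753) = 1909838*((45108 + 7/2148) + 723753) = 1909838*(96891991/2148 + 723753) = 1909838*(1651513435/2148) = 1577061557836765/1074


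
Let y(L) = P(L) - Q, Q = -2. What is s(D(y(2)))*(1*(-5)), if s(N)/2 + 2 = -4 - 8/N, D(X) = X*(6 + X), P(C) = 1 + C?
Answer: 676/11 ≈ 61.455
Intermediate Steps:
y(L) = 3 + L (y(L) = (1 + L) - 1*(-2) = (1 + L) + 2 = 3 + L)
s(N) = -12 - 16/N (s(N) = -4 + 2*(-4 - 8/N) = -4 + (-8 - 16/N) = -12 - 16/N)
s(D(y(2)))*(1*(-5)) = (-12 - 16*1/((3 + 2)*(6 + (3 + 2))))*(1*(-5)) = (-12 - 16*1/(5*(6 + 5)))*(-5) = (-12 - 16/(5*11))*(-5) = (-12 - 16/55)*(-5) = -676/55*(-5) = 676/11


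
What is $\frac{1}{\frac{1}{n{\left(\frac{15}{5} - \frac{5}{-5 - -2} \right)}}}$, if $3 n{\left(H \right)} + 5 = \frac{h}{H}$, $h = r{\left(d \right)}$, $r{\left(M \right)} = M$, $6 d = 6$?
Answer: $- \frac{67}{42} \approx -1.5952$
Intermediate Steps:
$d = 1$ ($d = \frac{1}{6} \cdot 6 = 1$)
$h = 1$
$n{\left(H \right)} = - \frac{5}{3} + \frac{1}{3 H}$ ($n{\left(H \right)} = - \frac{5}{3} + \frac{1 \frac{1}{H}}{3} = - \frac{5}{3} + \frac{1}{3 H}$)
$\frac{1}{\frac{1}{n{\left(\frac{15}{5} - \frac{5}{-5 - -2} \right)}}} = \frac{1}{\frac{1}{\frac{1}{3} \frac{1}{\frac{15}{5} - \frac{5}{-5 - -2}} \left(1 - 5 \left(\frac{15}{5} - \frac{5}{-5 - -2}\right)\right)}} = \frac{1}{\frac{1}{\frac{1}{3} \frac{1}{15 \cdot \frac{1}{5} - \frac{5}{-5 + 2}} \left(1 - 5 \left(15 \cdot \frac{1}{5} - \frac{5}{-5 + 2}\right)\right)}} = \frac{1}{\frac{1}{\frac{1}{3} \frac{1}{3 - \frac{5}{-3}} \left(1 - 5 \left(3 - \frac{5}{-3}\right)\right)}} = \frac{1}{\frac{1}{\frac{1}{3} \frac{1}{3 - - \frac{5}{3}} \left(1 - 5 \left(3 - - \frac{5}{3}\right)\right)}} = \frac{1}{\frac{1}{\frac{1}{3} \frac{1}{3 + \frac{5}{3}} \left(1 - 5 \left(3 + \frac{5}{3}\right)\right)}} = \frac{1}{\frac{1}{\frac{1}{3} \frac{1}{\frac{14}{3}} \left(1 - \frac{70}{3}\right)}} = \frac{1}{\frac{1}{\frac{1}{3} \cdot \frac{3}{14} \left(1 - \frac{70}{3}\right)}} = \frac{1}{\frac{1}{\frac{1}{3} \cdot \frac{3}{14} \left(- \frac{67}{3}\right)}} = \frac{1}{\frac{1}{- \frac{67}{42}}} = \frac{1}{- \frac{42}{67}} = - \frac{67}{42}$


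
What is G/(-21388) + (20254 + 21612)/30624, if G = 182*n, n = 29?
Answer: 8338597/7443024 ≈ 1.1203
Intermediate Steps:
G = 5278 (G = 182*29 = 5278)
G/(-21388) + (20254 + 21612)/30624 = 5278/(-21388) + (20254 + 21612)/30624 = 5278*(-1/21388) + 41866*(1/30624) = -2639/10694 + 1903/1392 = 8338597/7443024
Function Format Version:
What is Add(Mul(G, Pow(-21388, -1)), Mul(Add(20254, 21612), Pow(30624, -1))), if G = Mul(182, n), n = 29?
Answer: Rational(8338597, 7443024) ≈ 1.1203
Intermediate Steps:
G = 5278 (G = Mul(182, 29) = 5278)
Add(Mul(G, Pow(-21388, -1)), Mul(Add(20254, 21612), Pow(30624, -1))) = Add(Mul(5278, Pow(-21388, -1)), Mul(Add(20254, 21612), Pow(30624, -1))) = Add(Mul(5278, Rational(-1, 21388)), Mul(41866, Rational(1, 30624))) = Add(Rational(-2639, 10694), Rational(1903, 1392)) = Rational(8338597, 7443024)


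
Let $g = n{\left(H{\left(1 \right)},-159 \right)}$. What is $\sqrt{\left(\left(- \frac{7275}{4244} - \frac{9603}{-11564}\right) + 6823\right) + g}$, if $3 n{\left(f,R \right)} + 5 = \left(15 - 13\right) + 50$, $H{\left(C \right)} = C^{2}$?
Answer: $\frac{13 \sqrt{279680363446794}}{2629158} \approx 82.691$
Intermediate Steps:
$n{\left(f,R \right)} = \frac{47}{3}$ ($n{\left(f,R \right)} = - \frac{5}{3} + \frac{\left(15 - 13\right) + 50}{3} = - \frac{5}{3} + \frac{2 + 50}{3} = - \frac{5}{3} + \frac{1}{3} \cdot 52 = - \frac{5}{3} + \frac{52}{3} = \frac{47}{3}$)
$g = \frac{47}{3} \approx 15.667$
$\sqrt{\left(\left(- \frac{7275}{4244} - \frac{9603}{-11564}\right) + 6823\right) + g} = \sqrt{\left(\left(- \frac{7275}{4244} - \frac{9603}{-11564}\right) + 6823\right) + \frac{47}{3}} = \sqrt{\left(\left(\left(-7275\right) \frac{1}{4244} - - \frac{9603}{11564}\right) + 6823\right) + \frac{47}{3}} = \sqrt{\left(\left(- \frac{7275}{4244} + \frac{9603}{11564}\right) + 6823\right) + \frac{47}{3}} = \sqrt{\left(- \frac{5421621}{6134702} + 6823\right) + \frac{47}{3}} = \sqrt{\frac{41851650125}{6134702} + \frac{47}{3}} = \sqrt{\frac{125843281369}{18404106}} = \frac{13 \sqrt{279680363446794}}{2629158}$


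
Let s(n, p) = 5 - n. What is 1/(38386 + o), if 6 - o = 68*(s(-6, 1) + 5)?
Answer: 1/37304 ≈ 2.6807e-5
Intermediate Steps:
o = -1082 (o = 6 - 68*((5 - 1*(-6)) + 5) = 6 - 68*((5 + 6) + 5) = 6 - 68*(11 + 5) = 6 - 68*16 = 6 - 1*1088 = 6 - 1088 = -1082)
1/(38386 + o) = 1/(38386 - 1082) = 1/37304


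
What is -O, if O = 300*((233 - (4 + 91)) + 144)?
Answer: -84600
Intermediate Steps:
O = 84600 (O = 300*((233 - 1*95) + 144) = 300*((233 - 95) + 144) = 300*(138 + 144) = 300*282 = 84600)
-O = -1*84600 = -84600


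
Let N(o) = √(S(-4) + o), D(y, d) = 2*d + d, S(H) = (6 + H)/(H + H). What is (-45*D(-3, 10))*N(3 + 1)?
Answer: -675*√15 ≈ -2614.3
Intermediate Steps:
S(H) = (6 + H)/(2*H) (S(H) = (6 + H)/((2*H)) = (6 + H)*(1/(2*H)) = (6 + H)/(2*H))
D(y, d) = 3*d
N(o) = √(-¼ + o) (N(o) = √((½)*(6 - 4)/(-4) + o) = √((½)*(-¼)*2 + o) = √(-¼ + o))
(-45*D(-3, 10))*N(3 + 1) = (-135*10)*(√(-1 + 4*(3 + 1))/2) = (-45*30)*(√(-1 + 4*4)/2) = -675*√(-1 + 16) = -675*√15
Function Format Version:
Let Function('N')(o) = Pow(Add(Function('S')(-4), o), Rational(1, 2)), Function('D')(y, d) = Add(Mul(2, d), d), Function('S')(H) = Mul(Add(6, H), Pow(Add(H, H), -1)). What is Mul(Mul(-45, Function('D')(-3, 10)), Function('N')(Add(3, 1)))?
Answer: Mul(-675, Pow(15, Rational(1, 2))) ≈ -2614.3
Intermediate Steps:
Function('S')(H) = Mul(Rational(1, 2), Pow(H, -1), Add(6, H)) (Function('S')(H) = Mul(Add(6, H), Pow(Mul(2, H), -1)) = Mul(Add(6, H), Mul(Rational(1, 2), Pow(H, -1))) = Mul(Rational(1, 2), Pow(H, -1), Add(6, H)))
Function('D')(y, d) = Mul(3, d)
Function('N')(o) = Pow(Add(Rational(-1, 4), o), Rational(1, 2)) (Function('N')(o) = Pow(Add(Mul(Rational(1, 2), Pow(-4, -1), Add(6, -4)), o), Rational(1, 2)) = Pow(Add(Mul(Rational(1, 2), Rational(-1, 4), 2), o), Rational(1, 2)) = Pow(Add(Rational(-1, 4), o), Rational(1, 2)))
Mul(Mul(-45, Function('D')(-3, 10)), Function('N')(Add(3, 1))) = Mul(Mul(-45, Mul(3, 10)), Mul(Rational(1, 2), Pow(Add(-1, Mul(4, Add(3, 1))), Rational(1, 2)))) = Mul(Mul(-45, 30), Mul(Rational(1, 2), Pow(Add(-1, Mul(4, 4)), Rational(1, 2)))) = Mul(-1350, Mul(Rational(1, 2), Pow(Add(-1, 16), Rational(1, 2)))) = Mul(-1350, Mul(Rational(1, 2), Pow(15, Rational(1, 2)))) = Mul(-675, Pow(15, Rational(1, 2)))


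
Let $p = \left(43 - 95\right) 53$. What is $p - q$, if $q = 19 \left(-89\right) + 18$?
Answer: $-1083$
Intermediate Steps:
$p = -2756$ ($p = \left(-52\right) 53 = -2756$)
$q = -1673$ ($q = -1691 + 18 = -1673$)
$p - q = -2756 - -1673 = -2756 + 1673 = -1083$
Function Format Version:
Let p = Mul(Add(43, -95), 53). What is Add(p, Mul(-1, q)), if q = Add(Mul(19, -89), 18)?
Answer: -1083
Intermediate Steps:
p = -2756 (p = Mul(-52, 53) = -2756)
q = -1673 (q = Add(-1691, 18) = -1673)
Add(p, Mul(-1, q)) = Add(-2756, Mul(-1, -1673)) = Add(-2756, 1673) = -1083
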